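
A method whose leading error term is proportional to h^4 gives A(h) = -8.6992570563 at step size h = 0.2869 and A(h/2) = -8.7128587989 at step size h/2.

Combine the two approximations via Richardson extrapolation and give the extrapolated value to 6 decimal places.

-8.713766

r = 4, so 2^r = 16.
Difference of the inputs: -8.7128587989 − (-8.6992570563) = -0.0136017426
Divide by 2^4 − 1 = 15: (-0.0136017426)/15 = -0.0009067828
R = A(h/2) + (A(h/2) − A(h))/15 = -8.7128587989 − 0.0009067828 = -8.7137655817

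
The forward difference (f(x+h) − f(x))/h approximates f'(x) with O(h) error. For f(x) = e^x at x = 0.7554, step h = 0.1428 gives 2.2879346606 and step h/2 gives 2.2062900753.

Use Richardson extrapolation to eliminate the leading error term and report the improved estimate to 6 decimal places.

r = 1: numerator weight 2, denominator 1.
2^1 × A(h/2) = 4.4125801506; minus A(h) gives 2.1246454900.
Extrapolated: 2.1246454900 / 1 = 2.1246454900

2.124645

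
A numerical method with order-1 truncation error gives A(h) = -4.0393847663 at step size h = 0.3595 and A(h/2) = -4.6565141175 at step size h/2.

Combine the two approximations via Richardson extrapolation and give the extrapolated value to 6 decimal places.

With r = 1 the leading error scales as h^1, so the weight is 2^1 = 2.
Weighted: (-9.3130282350) − (-4.0393847663) = -5.2736434687
R = (-5.2736434687)/1 = -5.2736434687
Shift from A(h/2): −0.6171293512.

-5.273643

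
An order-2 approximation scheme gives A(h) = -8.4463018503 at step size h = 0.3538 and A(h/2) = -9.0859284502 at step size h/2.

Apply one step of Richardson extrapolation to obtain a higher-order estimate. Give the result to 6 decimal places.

-9.299137

The method has order 2: 2^2 = 4.
4·(-9.0859284502) − (-8.4463018503) = -27.8974119505
Denominator 4 − 1 = 3.
R = (-27.8974119505)/3 = -9.2991373168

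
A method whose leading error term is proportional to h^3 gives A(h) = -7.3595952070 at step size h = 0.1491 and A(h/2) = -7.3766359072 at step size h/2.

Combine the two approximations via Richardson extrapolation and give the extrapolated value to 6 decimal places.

Order 3 gives 2^r = 8 and 2^r − 1 = 7.
8×(-7.3766359072) = -59.0130872576; (-59.0130872576) − (-7.3595952070) = -51.6534920506
Denominator 8 − 1 = 7.
Result: -7.3790702929

-7.379070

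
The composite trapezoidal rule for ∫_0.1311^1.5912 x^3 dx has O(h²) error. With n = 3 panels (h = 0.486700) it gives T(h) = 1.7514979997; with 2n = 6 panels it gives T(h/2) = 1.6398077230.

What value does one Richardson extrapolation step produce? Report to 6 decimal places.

1.602578

With r = 2 the leading error scales as h^2, so the weight is 2^2 = 4.
Top: 4(1.6398077230) − (1.7514979997) = 4.8077328923
R = 4.8077328923/3 = 1.6025776308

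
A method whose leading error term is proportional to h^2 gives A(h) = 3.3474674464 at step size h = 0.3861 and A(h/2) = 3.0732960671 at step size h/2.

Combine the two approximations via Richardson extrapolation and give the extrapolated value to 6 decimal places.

2.981906

r = 2, so 2^r = 4.
4×3.0732960671 − 3.3474674464 = 8.9457168220
Denominator 4 − 1 = 3.
(4×3.0732960671 − 3.3474674464)/(4 − 1) = 2.9819056073
Gap between inputs: 2.742e-01; correction applied: −0.0913904598.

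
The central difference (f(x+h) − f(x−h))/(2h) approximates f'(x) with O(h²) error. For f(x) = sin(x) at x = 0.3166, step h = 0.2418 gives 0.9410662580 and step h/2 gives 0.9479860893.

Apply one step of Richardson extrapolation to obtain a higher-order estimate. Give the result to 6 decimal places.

The method has order 2: 2^2 = 4.
4×0.9479860893 − 0.9410662580 = 2.8508780992
Extrapolated: 2.8508780992 / 3 = 0.9502926997

0.950293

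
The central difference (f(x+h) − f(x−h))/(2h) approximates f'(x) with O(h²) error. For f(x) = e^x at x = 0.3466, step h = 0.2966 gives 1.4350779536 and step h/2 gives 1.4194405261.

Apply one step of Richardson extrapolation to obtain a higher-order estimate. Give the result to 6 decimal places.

With r = 2 the leading error scales as h^2, so the weight is 2^2 = 4.
Numerator 4*A(h/2) − A(h) = 4*1.4194405261 − 1.4350779536 = 4.2426841508
Extrapolated: 4.2426841508 / 3 = 1.4142280503
Correction |R − A(h/2)| = 5.212e-03; gap |A(h/2) − A(h)| = 1.564e-02.

1.414228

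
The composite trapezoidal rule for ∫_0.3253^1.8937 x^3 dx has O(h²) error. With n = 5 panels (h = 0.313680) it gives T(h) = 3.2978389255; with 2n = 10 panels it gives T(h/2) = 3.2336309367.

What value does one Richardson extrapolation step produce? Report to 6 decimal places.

r = 2: numerator weight 4, denominator 3.
Numerator 4·A(h/2) − A(h) = 4·3.2336309367 − 3.2978389255 = 9.6366848213
Extrapolated: 9.6366848213 / 3 = 3.2122282738
Gap between inputs: 6.421e-02; correction applied: −0.0214026629.

3.212228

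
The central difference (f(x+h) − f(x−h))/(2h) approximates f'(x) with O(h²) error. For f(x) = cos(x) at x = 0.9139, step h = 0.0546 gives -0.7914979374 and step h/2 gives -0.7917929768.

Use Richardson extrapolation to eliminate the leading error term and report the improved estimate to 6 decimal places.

Order 2 gives 2^r = 4 and 2^r − 1 = 3.
Difference of the inputs: -0.7917929768 − (-0.7914979374) = -0.0002950394
Divide by 2^2 − 1 = 3: (-0.0002950394)/3 = -0.0000983465
R = -0.7917929768 − 0.0000983465 = -0.7918913233
Gap between inputs: 2.950e-04; correction applied: −0.0000983465.

-0.791891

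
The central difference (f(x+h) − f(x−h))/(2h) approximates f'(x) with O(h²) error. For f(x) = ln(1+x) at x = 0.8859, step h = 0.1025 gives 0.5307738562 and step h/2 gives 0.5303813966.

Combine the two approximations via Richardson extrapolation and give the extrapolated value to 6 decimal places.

0.530251

With r = 2 the leading error scales as h^2, so the weight is 2^2 = 4.
4×0.5303813966 = 2.1215255864; subtract 0.5307738562 → 1.5907517302
Denominator 4 − 1 = 3.
Result: 0.5302505767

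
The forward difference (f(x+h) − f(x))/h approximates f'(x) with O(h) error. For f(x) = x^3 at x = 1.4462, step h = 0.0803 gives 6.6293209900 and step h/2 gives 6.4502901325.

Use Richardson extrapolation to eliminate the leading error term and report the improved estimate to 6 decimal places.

6.271259

With r = 1 the leading error scales as h^1, so the weight is 2^1 = 2.
2·6.4502901325 = 12.9005802650; 12.9005802650 − 6.6293209900 = 6.2712592750
Denominator 2 − 1 = 1.
So the Richardson estimate is 6.2712592750.
Correction |R − A(h/2)| = 1.790e-01; gap |A(h/2) − A(h)| = 1.790e-01.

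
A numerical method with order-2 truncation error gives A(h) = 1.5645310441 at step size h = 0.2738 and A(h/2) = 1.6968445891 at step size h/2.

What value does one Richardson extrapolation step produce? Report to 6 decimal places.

Error is O(h^2); halving h shrinks it by 2^2 = 4.
4*1.6968445891 = 6.7873783564; subtract 1.5645310441 → 5.2228473123
R = 5.2228473123/3 = 1.7409491041
Gap between inputs: 1.323e-01; correction applied: +0.0441045150.

1.740949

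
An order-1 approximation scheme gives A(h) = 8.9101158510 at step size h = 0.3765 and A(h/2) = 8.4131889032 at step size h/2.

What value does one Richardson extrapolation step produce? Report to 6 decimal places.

Method order is 1; weight 2^1 = 2.
2·8.4131889032 = 16.8263778064; subtract 8.9101158510 → 7.9162619554
Divide by 2^1 − 1 = 1.
Extrapolated: 7.9162619554 / 1 = 7.9162619554

7.916262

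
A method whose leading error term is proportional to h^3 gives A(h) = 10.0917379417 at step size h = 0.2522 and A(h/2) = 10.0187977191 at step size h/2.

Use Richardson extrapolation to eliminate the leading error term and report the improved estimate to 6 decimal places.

10.008378

r = 3, so 2^r = 8.
8·10.0187977191 − 10.0917379417 = 70.0586438111
Extrapolated: 70.0586438111 / 7 = 10.0083776873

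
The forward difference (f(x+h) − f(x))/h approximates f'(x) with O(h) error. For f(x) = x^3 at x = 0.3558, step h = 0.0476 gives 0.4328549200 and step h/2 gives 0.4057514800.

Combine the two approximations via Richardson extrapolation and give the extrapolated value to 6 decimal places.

r = 1: numerator weight 2, denominator 1.
2^1 × A(h/2) = 0.8115029600; minus A(h) gives 0.3786480400.
Denominator 2 − 1 = 1.
(2 × 0.4057514800 − 0.4328549200)/(2 − 1) = 0.3786480400
Shift from A(h/2): −0.0271034400.

0.378648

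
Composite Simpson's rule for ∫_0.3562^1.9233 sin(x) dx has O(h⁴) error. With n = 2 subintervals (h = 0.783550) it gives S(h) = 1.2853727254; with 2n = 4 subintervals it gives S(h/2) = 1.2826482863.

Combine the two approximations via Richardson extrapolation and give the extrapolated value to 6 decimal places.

With r = 4 the leading error scales as h^4, so the weight is 2^4 = 16.
Weighted: 20.5223725808 − 1.2853727254 = 19.2369998554
Denominator 16 − 1 = 15.
R = 19.2369998554/15 = 1.2824666570

1.282467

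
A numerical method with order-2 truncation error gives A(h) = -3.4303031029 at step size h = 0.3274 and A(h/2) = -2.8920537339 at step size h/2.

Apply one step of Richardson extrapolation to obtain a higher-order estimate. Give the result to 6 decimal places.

Error is O(h^2); halving h shrinks it by 2^2 = 4.
2^2×A(h/2) = -11.5682149356; minus A(h) gives -8.1379118327.
R = (-8.1379118327)/3 = -2.7126372776
Correction |R − A(h/2)| = 1.794e-01; gap |A(h/2) − A(h)| = 5.382e-01.

-2.712637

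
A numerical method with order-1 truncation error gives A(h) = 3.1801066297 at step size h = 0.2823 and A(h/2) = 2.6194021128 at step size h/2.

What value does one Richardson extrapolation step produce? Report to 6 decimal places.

2.058698

Method order is 1; weight 2^1 = 2.
2^1 × A(h/2) = 5.2388042256; minus A(h) gives 2.0586975959.
R = 2.0586975959/1 = 2.0586975959
Shift from A(h/2): −0.5607045169.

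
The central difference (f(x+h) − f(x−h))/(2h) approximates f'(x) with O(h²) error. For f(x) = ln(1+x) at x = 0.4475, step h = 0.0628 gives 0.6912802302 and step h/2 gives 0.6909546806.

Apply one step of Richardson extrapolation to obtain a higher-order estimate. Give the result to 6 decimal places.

Leading term ∝ h^2; use weight 4 = 2^2.
Numerator 4·A(h/2) − A(h) = 4·0.6909546806 − 0.6912802302 = 2.0725384922
Divide by 2^2 − 1 = 3.
2.0725384922 ÷ 3 = 0.6908461641

0.690846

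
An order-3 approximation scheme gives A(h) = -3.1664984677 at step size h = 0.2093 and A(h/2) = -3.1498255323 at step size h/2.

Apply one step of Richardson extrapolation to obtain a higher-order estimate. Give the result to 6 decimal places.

-3.147444

Leading term ∝ h^3; use weight 8 = 2^3.
8 × (-3.1498255323) = -25.1986042584; (-25.1986042584) − (-3.1664984677) = -22.0321057907
(8 × (-3.1498255323) − (-3.1664984677))/(8 − 1) = -3.1474436844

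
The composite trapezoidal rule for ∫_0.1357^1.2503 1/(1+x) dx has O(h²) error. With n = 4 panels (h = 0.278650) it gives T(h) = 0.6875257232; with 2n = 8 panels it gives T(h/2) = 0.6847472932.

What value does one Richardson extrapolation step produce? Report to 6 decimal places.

With r = 2 the leading error scales as h^2, so the weight is 2^2 = 4.
4*0.6847472932 − 0.6875257232 = 2.0514634496
(4*0.6847472932 − 0.6875257232)/(4 − 1) = 0.6838211499
Gap between inputs: 2.778e-03; correction applied: −0.0009261433.

0.683821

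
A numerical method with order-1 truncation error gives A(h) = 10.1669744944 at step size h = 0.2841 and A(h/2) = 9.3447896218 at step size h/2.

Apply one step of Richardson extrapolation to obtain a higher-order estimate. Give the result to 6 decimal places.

8.522605

Order 1 gives 2^r = 2 and 2^r − 1 = 1.
2×9.3447896218 = 18.6895792436; 18.6895792436 − 10.1669744944 = 8.5226047492
Denominator 2 − 1 = 1.
8.5226047492 ÷ 1 = 8.5226047492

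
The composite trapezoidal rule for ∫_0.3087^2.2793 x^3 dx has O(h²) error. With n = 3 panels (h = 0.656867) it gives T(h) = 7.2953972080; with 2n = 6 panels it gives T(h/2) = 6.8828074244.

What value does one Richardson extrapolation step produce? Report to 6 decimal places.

Method order is 2; weight 2^2 = 4.
4×6.8828074244 = 27.5312296976; 27.5312296976 − 7.2953972080 = 20.2358324896
20.2358324896 ÷ 3 = 6.7452774965

6.745277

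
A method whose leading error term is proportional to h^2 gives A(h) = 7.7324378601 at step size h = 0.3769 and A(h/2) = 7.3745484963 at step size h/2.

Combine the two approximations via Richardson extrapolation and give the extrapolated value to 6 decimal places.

7.255252

Error is O(h^2); halving h shrinks it by 2^2 = 4.
4×7.3745484963 − 7.7324378601 = 21.7657561251
21.7657561251 ÷ 3 = 7.2552520417
Shift from A(h/2): −0.1192964546.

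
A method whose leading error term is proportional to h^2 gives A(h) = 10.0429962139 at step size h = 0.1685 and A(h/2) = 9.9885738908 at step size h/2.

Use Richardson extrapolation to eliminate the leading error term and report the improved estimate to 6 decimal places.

r = 2: numerator weight 4, denominator 3.
A(h/2) − A(h) = 9.9885738908 − 10.0429962139 = -0.0544223231
Correction (A(h/2) − A(h))/(4 − 1) = (-0.0544223231)/3 = -0.0181407744
R = A(h/2) + (A(h/2) − A(h))/3 = 9.9885738908 − 0.0181407744 = 9.9704331164

9.970433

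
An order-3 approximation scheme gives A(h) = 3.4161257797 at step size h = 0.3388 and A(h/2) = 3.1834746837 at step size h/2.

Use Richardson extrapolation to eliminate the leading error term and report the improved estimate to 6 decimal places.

3.150239

r = 3: numerator weight 8, denominator 7.
Top: 8(3.1834746837) − (3.4161257797) = 22.0516716899
Extrapolated: 22.0516716899 / 7 = 3.1502388128
Shift from A(h/2): −0.0332358709.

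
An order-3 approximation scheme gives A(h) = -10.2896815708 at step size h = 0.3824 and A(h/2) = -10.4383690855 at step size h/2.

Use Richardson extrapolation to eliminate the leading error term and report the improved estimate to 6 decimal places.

-10.459610

The method has order 3: 2^3 = 8.
Numerator 8×A(h/2) − A(h) = 8×(-10.4383690855) − (-10.2896815708) = -73.2172711132
Divide by 2^3 − 1 = 7.
So the Richardson estimate is -10.4596101590.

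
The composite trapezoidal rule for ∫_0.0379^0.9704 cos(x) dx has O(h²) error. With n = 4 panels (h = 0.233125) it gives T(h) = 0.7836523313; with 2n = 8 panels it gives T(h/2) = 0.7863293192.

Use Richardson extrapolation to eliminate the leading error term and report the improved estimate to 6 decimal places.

With r = 2 the leading error scales as h^2, so the weight is 2^2 = 4.
Weighted: 3.1453172768 − 0.7836523313 = 2.3616649455
Divide by 2^2 − 1 = 3.
2.3616649455 ÷ 3 = 0.7872216485
Shift from A(h/2): +0.0008923293.

0.787222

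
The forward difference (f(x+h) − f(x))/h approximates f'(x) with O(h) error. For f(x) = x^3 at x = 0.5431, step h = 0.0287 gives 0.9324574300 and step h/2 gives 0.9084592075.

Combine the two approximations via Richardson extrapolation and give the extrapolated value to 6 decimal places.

Order 1 gives 2^r = 2 and 2^r − 1 = 1.
A(h/2) − A(h) = 0.9084592075 − 0.9324574300 = -0.0239982225
Correction (A(h/2) − A(h))/(2 − 1) = (-0.0239982225)/1 = -0.0239982225
R = 0.9084592075 − 0.0239982225 = 0.8844609850
Correction |R − A(h/2)| = 2.400e-02; gap |A(h/2) − A(h)| = 2.400e-02.

0.884461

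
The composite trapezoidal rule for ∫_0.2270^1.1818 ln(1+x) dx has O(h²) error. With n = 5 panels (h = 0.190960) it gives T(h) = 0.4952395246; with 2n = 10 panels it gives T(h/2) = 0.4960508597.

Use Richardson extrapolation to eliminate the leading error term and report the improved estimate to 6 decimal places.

With r = 2 the leading error scales as h^2, so the weight is 2^2 = 4.
Numerator 4·A(h/2) − A(h) = 4·0.4960508597 − 0.4952395246 = 1.4889639142
Divide by 2^2 − 1 = 3.
Extrapolated: 1.4889639142 / 3 = 0.4963213047

0.496321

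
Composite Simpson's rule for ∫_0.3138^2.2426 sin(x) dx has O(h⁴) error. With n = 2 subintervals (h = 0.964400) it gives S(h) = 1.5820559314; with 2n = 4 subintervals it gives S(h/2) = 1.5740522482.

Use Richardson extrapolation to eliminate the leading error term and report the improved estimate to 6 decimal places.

1.573519

The method has order 4: 2^4 = 16.
Weighted: 25.1848359712 − 1.5820559314 = 23.6027800398
R = 23.6027800398/15 = 1.5735186693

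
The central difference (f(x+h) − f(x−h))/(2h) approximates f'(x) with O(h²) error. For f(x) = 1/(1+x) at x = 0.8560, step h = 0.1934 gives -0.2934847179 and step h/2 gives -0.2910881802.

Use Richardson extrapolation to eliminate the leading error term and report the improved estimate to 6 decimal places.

Error is O(h^2); halving h shrinks it by 2^2 = 4.
Numerator 4*A(h/2) − A(h) = 4*(-0.2910881802) − (-0.2934847179) = -0.8708680029
(-0.8708680029) ÷ 3 = -0.2902893343
Gap between inputs: 2.397e-03; correction applied: +0.0007988459.

-0.290289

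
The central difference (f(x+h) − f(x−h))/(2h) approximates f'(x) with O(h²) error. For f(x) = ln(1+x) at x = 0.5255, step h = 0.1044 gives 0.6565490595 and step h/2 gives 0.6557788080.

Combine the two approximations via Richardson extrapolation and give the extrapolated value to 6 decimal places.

With r = 2 the leading error scales as h^2, so the weight is 2^2 = 4.
4×0.6557788080 = 2.6231152320; subtract 0.6565490595 → 1.9665661725
Divide by 2^2 − 1 = 3.
So the Richardson estimate is 0.6555220575.
Shift from A(h/2): −0.0002567505.

0.655522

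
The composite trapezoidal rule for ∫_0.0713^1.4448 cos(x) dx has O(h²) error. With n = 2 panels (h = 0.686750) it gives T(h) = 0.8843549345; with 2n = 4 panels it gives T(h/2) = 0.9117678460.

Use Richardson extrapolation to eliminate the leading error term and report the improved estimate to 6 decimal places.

0.920905

The method has order 2: 2^2 = 4.
2^2*A(h/2) = 3.6470713840; minus A(h) gives 2.7627164495.
Extrapolated: 2.7627164495 / 3 = 0.9209054832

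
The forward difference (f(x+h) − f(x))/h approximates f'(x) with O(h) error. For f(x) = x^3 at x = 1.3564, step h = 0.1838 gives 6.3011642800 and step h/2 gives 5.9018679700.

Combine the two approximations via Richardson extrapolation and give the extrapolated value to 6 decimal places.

With r = 1 the leading error scales as h^1, so the weight is 2^1 = 2.
Difference of the inputs: 5.9018679700 − 6.3011642800 = -0.3992963100
Divide by 2^1 − 1 = 1: (-0.3992963100)/1 = -0.3992963100
R = A(h/2) + (A(h/2) − A(h))/1 = 5.9018679700 − 0.3992963100 = 5.5025716600

5.502572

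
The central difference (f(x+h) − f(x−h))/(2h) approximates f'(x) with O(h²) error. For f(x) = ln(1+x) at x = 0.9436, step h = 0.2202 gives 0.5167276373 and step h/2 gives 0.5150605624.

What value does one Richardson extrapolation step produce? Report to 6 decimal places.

0.514505

Leading term ∝ h^2; use weight 4 = 2^2.
4 × 0.5150605624 = 2.0602422496; 2.0602422496 − 0.5167276373 = 1.5435146123
Extrapolated: 1.5435146123 / 3 = 0.5145048708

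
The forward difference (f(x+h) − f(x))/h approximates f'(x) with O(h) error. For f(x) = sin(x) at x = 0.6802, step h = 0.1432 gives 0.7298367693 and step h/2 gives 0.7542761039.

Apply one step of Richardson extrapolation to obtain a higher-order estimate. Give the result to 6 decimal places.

The method has order 1: 2^1 = 2.
2 × 0.7542761039 − 0.7298367693 = 0.7787154385
0.7787154385 ÷ 1 = 0.7787154385

0.778715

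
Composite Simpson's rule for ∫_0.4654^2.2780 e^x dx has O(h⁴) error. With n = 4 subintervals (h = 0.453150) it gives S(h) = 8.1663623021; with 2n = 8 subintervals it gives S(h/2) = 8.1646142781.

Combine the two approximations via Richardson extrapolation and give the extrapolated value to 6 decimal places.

8.164498

r = 4, so 2^r = 16.
Top: 16(8.1646142781) − (8.1663623021) = 122.4674661475
(16×8.1646142781 − 8.1663623021)/(16 − 1) = 8.1644977432
Gap between inputs: 1.748e-03; correction applied: −0.0001165349.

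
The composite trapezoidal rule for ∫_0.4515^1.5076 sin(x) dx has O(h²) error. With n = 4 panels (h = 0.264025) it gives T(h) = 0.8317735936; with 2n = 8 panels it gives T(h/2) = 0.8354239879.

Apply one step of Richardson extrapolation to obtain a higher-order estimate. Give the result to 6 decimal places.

0.836641

The method has order 2: 2^2 = 4.
A(h/2) − A(h) = 0.8354239879 − 0.8317735936 = 0.0036503943
Divide by 2^2 − 1 = 3: 0.0036503943/3 = 0.0012167981
R = A(h/2) + (A(h/2) − A(h))/3 = 0.8354239879 + 0.0012167981 = 0.8366407860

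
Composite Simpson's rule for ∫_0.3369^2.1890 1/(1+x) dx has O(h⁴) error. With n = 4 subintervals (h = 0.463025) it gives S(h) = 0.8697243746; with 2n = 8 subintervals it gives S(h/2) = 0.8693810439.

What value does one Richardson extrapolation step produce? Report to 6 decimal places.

The method has order 4: 2^4 = 16.
16*0.8693810439 = 13.9100967024; subtract 0.8697243746 → 13.0403723278
Denominator 16 − 1 = 15.
Result: 0.8693581552
Gap between inputs: 3.433e-04; correction applied: −0.0000228887.

0.869358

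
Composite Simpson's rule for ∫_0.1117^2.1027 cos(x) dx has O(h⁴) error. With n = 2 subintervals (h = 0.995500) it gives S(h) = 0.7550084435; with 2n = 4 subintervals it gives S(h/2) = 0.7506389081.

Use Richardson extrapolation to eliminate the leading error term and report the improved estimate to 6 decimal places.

Order 4 gives 2^r = 16 and 2^r − 1 = 15.
Difference of the inputs: 0.7506389081 − 0.7550084435 = -0.0043695354
Correction (A(h/2) − A(h))/(16 − 1) = (-0.0043695354)/15 = -0.0002913024
R = 0.7506389081 − 0.0002913024 = 0.7503476057

0.750348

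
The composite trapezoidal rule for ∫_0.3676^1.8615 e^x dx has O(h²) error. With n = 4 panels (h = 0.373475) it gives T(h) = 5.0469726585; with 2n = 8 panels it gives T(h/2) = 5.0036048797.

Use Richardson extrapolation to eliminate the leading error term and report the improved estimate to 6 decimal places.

The method has order 2: 2^2 = 4.
4×5.0036048797 = 20.0144195188; subtract 5.0469726585 → 14.9674468603
14.9674468603 ÷ 3 = 4.9891489534
Gap between inputs: 4.337e-02; correction applied: −0.0144559263.

4.989149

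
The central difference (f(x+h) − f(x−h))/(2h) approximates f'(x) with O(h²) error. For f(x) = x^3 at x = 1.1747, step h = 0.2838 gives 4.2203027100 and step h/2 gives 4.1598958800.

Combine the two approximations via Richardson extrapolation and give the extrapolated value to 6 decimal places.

4.139760

Order 2 gives 2^r = 4 and 2^r − 1 = 3.
2^2·A(h/2) = 16.6395835200; minus A(h) gives 12.4192808100.
Divide by 2^2 − 1 = 3.
Result: 4.1397602700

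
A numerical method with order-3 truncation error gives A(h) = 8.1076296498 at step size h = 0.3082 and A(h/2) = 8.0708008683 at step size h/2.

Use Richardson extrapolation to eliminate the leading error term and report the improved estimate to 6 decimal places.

The method has order 3: 2^3 = 8.
8·8.0708008683 = 64.5664069464; subtract 8.1076296498 → 56.4587772966
Divide by 2^3 − 1 = 7.
(8·8.0708008683 − 8.1076296498)/(8 − 1) = 8.0655396138
Correction |R − A(h/2)| = 5.261e-03; gap |A(h/2) − A(h)| = 3.683e-02.

8.065540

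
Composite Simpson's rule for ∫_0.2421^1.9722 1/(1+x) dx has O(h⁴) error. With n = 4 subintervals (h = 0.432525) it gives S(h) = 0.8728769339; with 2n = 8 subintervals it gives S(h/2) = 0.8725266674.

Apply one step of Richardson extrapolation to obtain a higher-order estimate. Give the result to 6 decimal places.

0.872503

r = 4: numerator weight 16, denominator 15.
Top: 16(0.8725266674) − (0.8728769339) = 13.0875497445
Denominator 16 − 1 = 15.
R = 13.0875497445/15 = 0.8725033163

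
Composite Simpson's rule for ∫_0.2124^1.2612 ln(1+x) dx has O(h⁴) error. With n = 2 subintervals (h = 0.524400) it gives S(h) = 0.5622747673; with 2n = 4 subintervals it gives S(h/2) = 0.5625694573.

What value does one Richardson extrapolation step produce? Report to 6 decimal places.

r = 4: numerator weight 16, denominator 15.
16 × 0.5625694573 = 9.0011113168; subtract 0.5622747673 → 8.4388365495
(16 × 0.5625694573 − 0.5622747673)/(16 − 1) = 0.5625891033

0.562589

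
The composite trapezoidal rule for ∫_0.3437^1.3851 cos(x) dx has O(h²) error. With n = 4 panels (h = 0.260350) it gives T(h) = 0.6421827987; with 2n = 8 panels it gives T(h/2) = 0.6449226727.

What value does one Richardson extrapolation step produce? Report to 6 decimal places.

The method has order 2: 2^2 = 4.
Difference of the inputs: 0.6449226727 − 0.6421827987 = 0.0027398740
Correction (A(h/2) − A(h))/(4 − 1) = 0.0027398740/3 = 0.0009132913
R = A(h/2) + (A(h/2) − A(h))/3 = 0.6449226727 + 0.0009132913 = 0.6458359640

0.645836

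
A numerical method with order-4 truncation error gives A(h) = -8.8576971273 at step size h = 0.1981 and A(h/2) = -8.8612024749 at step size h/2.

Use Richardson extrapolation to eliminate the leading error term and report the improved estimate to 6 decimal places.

-8.861436

Method order is 4; weight 2^4 = 16.
Top: 16(-8.8612024749) − (-8.8576971273) = -132.9215424711
Extrapolated: (-132.9215424711) / 15 = -8.8614361647
Shift from A(h/2): −0.0002336898.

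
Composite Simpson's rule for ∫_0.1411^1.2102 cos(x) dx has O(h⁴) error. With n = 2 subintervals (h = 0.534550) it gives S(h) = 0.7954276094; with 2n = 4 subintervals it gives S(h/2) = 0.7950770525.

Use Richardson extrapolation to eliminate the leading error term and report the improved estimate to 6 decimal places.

0.795054

The method has order 4: 2^4 = 16.
16 × 0.7950770525 = 12.7212328400; subtract 0.7954276094 → 11.9258052306
R = 11.9258052306/15 = 0.7950536820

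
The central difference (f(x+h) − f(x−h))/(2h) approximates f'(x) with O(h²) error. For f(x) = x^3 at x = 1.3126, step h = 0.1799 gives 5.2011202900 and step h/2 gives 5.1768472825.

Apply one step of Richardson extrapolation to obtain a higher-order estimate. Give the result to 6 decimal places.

Order 2 gives 2^r = 4 and 2^r − 1 = 3.
4×5.1768472825 = 20.7073891300; subtract 5.2011202900 → 15.5062688400
(4×5.1768472825 − 5.2011202900)/(4 − 1) = 5.1687562800

5.168756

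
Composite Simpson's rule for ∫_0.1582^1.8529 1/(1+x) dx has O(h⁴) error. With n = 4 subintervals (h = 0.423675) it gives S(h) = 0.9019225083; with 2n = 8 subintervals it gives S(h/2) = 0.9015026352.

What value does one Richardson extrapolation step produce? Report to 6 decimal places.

Error is O(h^4); halving h shrinks it by 2^4 = 16.
Numerator 16 × A(h/2) − A(h) = 16 × 0.9015026352 − 0.9019225083 = 13.5221196549
Divide by 2^4 − 1 = 15.
13.5221196549 ÷ 15 = 0.9014746437
Shift from A(h/2): −0.0000279915.

0.901475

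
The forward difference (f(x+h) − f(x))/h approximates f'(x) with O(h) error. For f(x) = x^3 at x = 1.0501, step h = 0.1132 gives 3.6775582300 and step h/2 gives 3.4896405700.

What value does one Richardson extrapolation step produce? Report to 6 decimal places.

r = 1: numerator weight 2, denominator 1.
Top: 2(3.4896405700) − (3.6775582300) = 3.3017229100
3.3017229100 ÷ 1 = 3.3017229100

3.301723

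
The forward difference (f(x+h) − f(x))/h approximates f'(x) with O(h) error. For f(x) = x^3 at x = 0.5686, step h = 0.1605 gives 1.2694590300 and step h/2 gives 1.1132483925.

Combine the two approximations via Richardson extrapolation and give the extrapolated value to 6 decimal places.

r = 1, so 2^r = 2.
Weighted: 2.2264967850 − 1.2694590300 = 0.9570377550
Divide by 2^1 − 1 = 1.
Result: 0.9570377550

0.957038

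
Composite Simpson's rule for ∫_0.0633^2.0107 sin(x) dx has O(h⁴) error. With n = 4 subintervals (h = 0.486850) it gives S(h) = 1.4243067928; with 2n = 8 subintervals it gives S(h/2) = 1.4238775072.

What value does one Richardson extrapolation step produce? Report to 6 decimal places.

The method has order 4: 2^4 = 16.
16 × 1.4238775072 − 1.4243067928 = 21.3577333224
Denominator 16 − 1 = 15.
21.3577333224 ÷ 15 = 1.4238488882
Shift from A(h/2): −0.0000286190.

1.423849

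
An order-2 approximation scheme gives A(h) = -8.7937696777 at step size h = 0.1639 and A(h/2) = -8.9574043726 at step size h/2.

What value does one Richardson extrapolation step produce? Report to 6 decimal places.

-9.011949

Leading term ∝ h^2; use weight 4 = 2^2.
2^2×A(h/2) = -35.8296174904; minus A(h) gives -27.0358478127.
Extrapolated: (-27.0358478127) / 3 = -9.0119492709
Gap between inputs: 1.636e-01; correction applied: −0.0545448983.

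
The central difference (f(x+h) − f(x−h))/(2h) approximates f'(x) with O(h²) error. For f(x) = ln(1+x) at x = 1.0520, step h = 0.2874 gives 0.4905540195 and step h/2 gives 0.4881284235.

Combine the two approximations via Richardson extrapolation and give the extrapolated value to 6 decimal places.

Error is O(h^2); halving h shrinks it by 2^2 = 4.
4 × 0.4881284235 = 1.9525136940; subtract 0.4905540195 → 1.4619596745
Extrapolated: 1.4619596745 / 3 = 0.4873198915

0.487320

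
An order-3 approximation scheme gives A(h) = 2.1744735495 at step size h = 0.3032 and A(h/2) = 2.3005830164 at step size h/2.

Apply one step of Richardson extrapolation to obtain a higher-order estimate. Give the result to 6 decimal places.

Error is O(h^3); halving h shrinks it by 2^3 = 8.
8*2.3005830164 − 2.1744735495 = 16.2301905817
Divide by 2^3 − 1 = 7.
Result: 2.3185986545

2.318599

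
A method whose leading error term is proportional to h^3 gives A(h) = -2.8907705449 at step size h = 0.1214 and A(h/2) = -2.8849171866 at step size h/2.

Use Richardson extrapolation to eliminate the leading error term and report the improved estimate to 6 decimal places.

Order 3 gives 2^r = 8 and 2^r − 1 = 7.
2^3·A(h/2) = -23.0793374928; minus A(h) gives -20.1885669479.
(-20.1885669479) ÷ 7 = -2.8840809926

-2.884081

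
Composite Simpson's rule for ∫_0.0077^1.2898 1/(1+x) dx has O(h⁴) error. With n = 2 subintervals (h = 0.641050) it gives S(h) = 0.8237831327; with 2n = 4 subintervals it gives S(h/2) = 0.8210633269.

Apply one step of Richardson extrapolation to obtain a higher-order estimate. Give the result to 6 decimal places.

0.820882

Error is O(h^4); halving h shrinks it by 2^4 = 16.
Top: 16(0.8210633269) − (0.8237831327) = 12.3132300977
Extrapolated: 12.3132300977 / 15 = 0.8208820065
Correction |R − A(h/2)| = 1.813e-04; gap |A(h/2) − A(h)| = 2.720e-03.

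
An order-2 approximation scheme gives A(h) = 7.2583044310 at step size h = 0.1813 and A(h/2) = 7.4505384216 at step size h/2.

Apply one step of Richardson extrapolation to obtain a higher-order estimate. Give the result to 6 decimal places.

Method order is 2; weight 2^2 = 4.
4·7.4505384216 = 29.8021536864; subtract 7.2583044310 → 22.5438492554
Divide by 2^2 − 1 = 3.
Result: 7.5146164185
Shift from A(h/2): +0.0640779969.

7.514616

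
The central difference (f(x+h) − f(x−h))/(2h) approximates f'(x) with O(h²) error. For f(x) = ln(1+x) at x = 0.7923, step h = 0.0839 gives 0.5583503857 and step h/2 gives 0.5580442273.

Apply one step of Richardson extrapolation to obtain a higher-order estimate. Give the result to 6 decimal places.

r = 2, so 2^r = 4.
Top: 4(0.5580442273) − (0.5583503857) = 1.6738265235
Divide by 2^2 − 1 = 3.
R = 1.6738265235/3 = 0.5579421745
Gap between inputs: 3.062e-04; correction applied: −0.0001020528.

0.557942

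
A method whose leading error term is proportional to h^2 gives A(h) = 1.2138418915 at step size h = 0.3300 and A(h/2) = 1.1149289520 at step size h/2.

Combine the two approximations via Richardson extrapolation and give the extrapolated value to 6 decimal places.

1.081958

With r = 2 the leading error scales as h^2, so the weight is 2^2 = 4.
A(h/2) − A(h) = 1.1149289520 − 1.2138418915 = -0.0989129395
Correction (A(h/2) − A(h))/(4 − 1) = (-0.0989129395)/3 = -0.0329709798
R = A(h/2) + (A(h/2) − A(h))/3 = 1.1149289520 − 0.0329709798 = 1.0819579722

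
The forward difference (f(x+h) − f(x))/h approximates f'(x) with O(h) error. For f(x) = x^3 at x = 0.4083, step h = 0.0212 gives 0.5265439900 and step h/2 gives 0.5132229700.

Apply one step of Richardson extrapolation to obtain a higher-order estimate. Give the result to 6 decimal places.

r = 1, so 2^r = 2.
Numerator 2·A(h/2) − A(h) = 2·0.5132229700 − 0.5265439900 = 0.4999019500
Extrapolated: 0.4999019500 / 1 = 0.4999019500

0.499902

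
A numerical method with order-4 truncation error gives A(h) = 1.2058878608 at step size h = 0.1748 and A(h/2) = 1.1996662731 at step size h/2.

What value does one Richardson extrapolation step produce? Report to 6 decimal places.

r = 4, so 2^r = 16.
Top: 16(1.1996662731) − (1.2058878608) = 17.9887725088
Divide by 2^4 − 1 = 15.
(16×1.1996662731 − 1.2058878608)/(16 − 1) = 1.1992515006

1.199252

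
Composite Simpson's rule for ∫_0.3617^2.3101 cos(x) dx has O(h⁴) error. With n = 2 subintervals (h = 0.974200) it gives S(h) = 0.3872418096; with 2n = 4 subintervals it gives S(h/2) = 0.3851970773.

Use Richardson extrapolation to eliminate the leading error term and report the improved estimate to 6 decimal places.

r = 4: numerator weight 16, denominator 15.
Top: 16(0.3851970773) − (0.3872418096) = 5.7759114272
Divide by 2^4 − 1 = 15.
Result: 0.3850607618

0.385061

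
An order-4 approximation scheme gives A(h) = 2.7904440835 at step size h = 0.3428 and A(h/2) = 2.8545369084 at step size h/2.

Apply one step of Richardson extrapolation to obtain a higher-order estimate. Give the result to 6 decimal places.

2.858810

Leading term ∝ h^4; use weight 16 = 2^4.
2^4*A(h/2) = 45.6725905344; minus A(h) gives 42.8821464509.
42.8821464509 ÷ 15 = 2.8588097634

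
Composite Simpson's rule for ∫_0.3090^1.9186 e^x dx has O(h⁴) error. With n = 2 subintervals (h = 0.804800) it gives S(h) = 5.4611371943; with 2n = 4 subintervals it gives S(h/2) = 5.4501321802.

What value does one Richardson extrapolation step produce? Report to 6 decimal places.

5.449399

The method has order 4: 2^4 = 16.
16*5.4501321802 − 5.4611371943 = 81.7409776889
Denominator 16 − 1 = 15.
Extrapolated: 81.7409776889 / 15 = 5.4493985126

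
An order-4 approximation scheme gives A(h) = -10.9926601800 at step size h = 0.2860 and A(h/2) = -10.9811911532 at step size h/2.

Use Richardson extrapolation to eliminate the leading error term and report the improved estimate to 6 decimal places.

Leading term ∝ h^4; use weight 16 = 2^4.
Weighted: (-175.6990584512) − (-10.9926601800) = -164.7063982712
(16 × (-10.9811911532) − (-10.9926601800))/(16 − 1) = -10.9804265514

-10.980427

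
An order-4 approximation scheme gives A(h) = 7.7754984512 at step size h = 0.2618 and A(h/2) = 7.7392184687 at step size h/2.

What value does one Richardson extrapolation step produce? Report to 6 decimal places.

7.736800

Leading term ∝ h^4; use weight 16 = 2^4.
16·7.7392184687 = 123.8274954992; 123.8274954992 − 7.7754984512 = 116.0519970480
R = 116.0519970480/15 = 7.7367998032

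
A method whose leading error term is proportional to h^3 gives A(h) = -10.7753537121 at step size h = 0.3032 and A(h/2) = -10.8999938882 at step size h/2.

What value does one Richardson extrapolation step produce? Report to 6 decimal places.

-10.917800

Order 3 gives 2^r = 8 and 2^r − 1 = 7.
2^3*A(h/2) = -87.1999511056; minus A(h) gives -76.4245973935.
Divide by 2^3 − 1 = 7.
(-76.4245973935) ÷ 7 = -10.9177996276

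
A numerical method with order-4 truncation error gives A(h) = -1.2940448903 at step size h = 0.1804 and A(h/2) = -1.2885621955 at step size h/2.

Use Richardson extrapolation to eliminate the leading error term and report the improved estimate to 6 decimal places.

-1.288197

Error is O(h^4); halving h shrinks it by 2^4 = 16.
Weighted: (-20.6169951280) − (-1.2940448903) = -19.3229502377
Denominator 16 − 1 = 15.
Result: -1.2881966825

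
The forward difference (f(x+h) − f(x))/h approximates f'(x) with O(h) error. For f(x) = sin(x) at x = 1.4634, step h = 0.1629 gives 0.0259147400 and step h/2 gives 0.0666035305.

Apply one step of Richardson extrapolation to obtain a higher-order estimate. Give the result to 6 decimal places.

Error is O(h^1); halving h shrinks it by 2^1 = 2.
2 × 0.0666035305 − 0.0259147400 = 0.1072923210
Denominator 2 − 1 = 1.
So the Richardson estimate is 0.1072923210.

0.107292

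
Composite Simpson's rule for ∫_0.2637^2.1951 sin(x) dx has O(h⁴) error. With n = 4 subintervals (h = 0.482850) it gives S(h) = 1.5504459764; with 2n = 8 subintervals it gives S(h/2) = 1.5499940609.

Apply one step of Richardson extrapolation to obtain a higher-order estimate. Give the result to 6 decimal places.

1.549964

Error is O(h^4); halving h shrinks it by 2^4 = 16.
16*1.5499940609 − 1.5504459764 = 23.2494589980
23.2494589980 ÷ 15 = 1.5499639332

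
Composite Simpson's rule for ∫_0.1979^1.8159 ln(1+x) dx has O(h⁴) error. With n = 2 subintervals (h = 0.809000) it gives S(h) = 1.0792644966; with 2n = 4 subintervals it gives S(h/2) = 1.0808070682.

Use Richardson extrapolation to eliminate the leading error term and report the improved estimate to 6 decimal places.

1.080910

Order 4 gives 2^r = 16 and 2^r − 1 = 15.
Difference of the inputs: 1.0808070682 − 1.0792644966 = 0.0015425716
Divide by 2^4 − 1 = 15: 0.0015425716/15 = 0.0001028381
R = A(h/2) + (A(h/2) − A(h))/15 = 1.0808070682 + 0.0001028381 = 1.0809099063
Gap between inputs: 1.543e-03; correction applied: +0.0001028381.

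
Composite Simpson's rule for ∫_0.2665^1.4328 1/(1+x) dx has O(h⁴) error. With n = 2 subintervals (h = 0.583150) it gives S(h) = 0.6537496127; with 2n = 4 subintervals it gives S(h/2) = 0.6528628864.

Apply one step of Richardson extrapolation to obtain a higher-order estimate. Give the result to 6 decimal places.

r = 4, so 2^r = 16.
2^4×A(h/2) = 10.4458061824; minus A(h) gives 9.7920565697.
Extrapolated: 9.7920565697 / 15 = 0.6528037713

0.652804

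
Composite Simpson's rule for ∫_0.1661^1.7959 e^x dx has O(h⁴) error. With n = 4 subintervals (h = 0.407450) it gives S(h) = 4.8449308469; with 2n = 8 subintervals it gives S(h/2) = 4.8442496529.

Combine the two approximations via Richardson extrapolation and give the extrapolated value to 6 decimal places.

4.844204

r = 4, so 2^r = 16.
2^4·A(h/2) = 77.5079944464; minus A(h) gives 72.6630635995.
Extrapolated: 72.6630635995 / 15 = 4.8442042400
Shift from A(h/2): −0.0000454129.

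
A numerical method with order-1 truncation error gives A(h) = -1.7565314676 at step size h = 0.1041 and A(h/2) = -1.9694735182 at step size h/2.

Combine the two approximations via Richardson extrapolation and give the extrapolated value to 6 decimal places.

-2.182416

Order 1 gives 2^r = 2 and 2^r − 1 = 1.
2^1*A(h/2) = -3.9389470364; minus A(h) gives -2.1824155688.
Divide by 2^1 − 1 = 1.
Extrapolated: (-2.1824155688) / 1 = -2.1824155688
Correction |R − A(h/2)| = 2.129e-01; gap |A(h/2) − A(h)| = 2.129e-01.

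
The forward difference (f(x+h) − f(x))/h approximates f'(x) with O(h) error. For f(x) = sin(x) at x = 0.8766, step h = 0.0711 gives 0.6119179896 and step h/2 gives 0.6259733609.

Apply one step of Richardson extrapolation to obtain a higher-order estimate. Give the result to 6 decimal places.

r = 1: numerator weight 2, denominator 1.
Top: 2(0.6259733609) − (0.6119179896) = 0.6400287322
Extrapolated: 0.6400287322 / 1 = 0.6400287322
Shift from A(h/2): +0.0140553713.

0.640029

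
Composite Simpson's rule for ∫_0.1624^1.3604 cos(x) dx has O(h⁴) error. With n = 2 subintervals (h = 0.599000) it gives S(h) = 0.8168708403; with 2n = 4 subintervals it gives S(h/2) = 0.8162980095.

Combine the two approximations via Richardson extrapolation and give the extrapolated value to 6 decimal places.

0.816260

Leading term ∝ h^4; use weight 16 = 2^4.
16×0.8162980095 = 13.0607681520; 13.0607681520 − 0.8168708403 = 12.2438973117
12.2438973117 ÷ 15 = 0.8162598208
Gap between inputs: 5.728e-04; correction applied: −0.0000381887.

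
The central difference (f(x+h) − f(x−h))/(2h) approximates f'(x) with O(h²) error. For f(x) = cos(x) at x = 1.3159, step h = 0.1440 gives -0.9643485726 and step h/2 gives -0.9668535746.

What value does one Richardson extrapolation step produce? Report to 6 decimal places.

-0.967689

Leading term ∝ h^2; use weight 4 = 2^2.
Weighted: (-3.8674142984) − (-0.9643485726) = -2.9030657258
Divide by 2^2 − 1 = 3.
Result: -0.9676885753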